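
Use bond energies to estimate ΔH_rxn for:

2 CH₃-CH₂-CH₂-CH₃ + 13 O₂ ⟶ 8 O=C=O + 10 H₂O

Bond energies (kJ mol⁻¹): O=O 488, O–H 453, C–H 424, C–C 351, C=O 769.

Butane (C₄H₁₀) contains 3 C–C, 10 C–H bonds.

Bonds broken (reactants):
  C–C: 6 × 351 = 2106
  C–H: 20 × 424 = 8480
  O=O: 13 × 488 = 6344
  Σ(broken) = 16930 kJ
Bonds formed (products):
  C=O: 16 × 769 = 12304
  O–H: 20 × 453 = 9060
  Σ(formed) = 21364 kJ
ΔH = Σ(broken) − Σ(formed) = 16930 − 21364 = −4434 kJ

ΔH ≈ −4434 kJ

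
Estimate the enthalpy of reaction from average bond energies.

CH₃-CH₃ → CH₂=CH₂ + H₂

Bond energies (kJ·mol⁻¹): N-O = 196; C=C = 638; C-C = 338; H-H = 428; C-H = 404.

ΔH ≈ +80 kJ

Bonds broken (reactants):
  C-C: 1 × 338 = 338
  C-H: 6 × 404 = 2424
  Σ(broken) = 2762 kJ
Bonds formed (products):
  C-H: 4 × 404 = 1616
  C=C: 1 × 638 = 638
  H-H: 1 × 428 = 428
  Σ(formed) = 2682 kJ
ΔH = Σ(broken) − Σ(formed) = 2762 − 2682 = +80 kJ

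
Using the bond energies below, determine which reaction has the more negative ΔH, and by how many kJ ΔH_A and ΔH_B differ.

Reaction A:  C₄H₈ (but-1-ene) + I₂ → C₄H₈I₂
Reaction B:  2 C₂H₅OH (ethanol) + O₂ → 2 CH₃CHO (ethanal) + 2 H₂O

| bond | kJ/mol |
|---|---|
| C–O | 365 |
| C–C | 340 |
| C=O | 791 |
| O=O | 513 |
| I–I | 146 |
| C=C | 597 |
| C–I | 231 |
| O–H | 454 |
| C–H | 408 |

Reaction B, by 372 kJ

Reaction A:
  Bonds broken (reactants):
    C–C: 2 × 340 = 680
    C–H: 8 × 408 = 3264
    C=C: 1 × 597 = 597
    I–I: 1 × 146 = 146
    Σ(broken) = 4687 kJ
  Bonds formed (products):
    C–C: 3 × 340 = 1020
    C–H: 8 × 408 = 3264
    C–I: 2 × 231 = 462
    Σ(formed) = 4746 kJ
  ΔH_A = 4687 − 4746 = −59 kJ
Reaction B:
  Bonds broken (reactants):
    C–C: 2 × 340 = 680
    C–H: 10 × 408 = 4080
    C–O: 2 × 365 = 730
    O–H: 2 × 454 = 908
    O=O: 1 × 513 = 513
    Σ(broken) = 6911 kJ
  Bonds formed (products):
    C–C: 2 × 340 = 680
    C–H: 8 × 408 = 3264
    C=O: 2 × 791 = 1582
    O–H: 4 × 454 = 1816
    Σ(formed) = 7342 kJ
  ΔH_B = 6911 − 7342 = −431 kJ
ΔH_A − ΔH_B = +372 kJ, so reaction B has the more negative ΔH; |ΔH_A − ΔH_B| = 372 kJ.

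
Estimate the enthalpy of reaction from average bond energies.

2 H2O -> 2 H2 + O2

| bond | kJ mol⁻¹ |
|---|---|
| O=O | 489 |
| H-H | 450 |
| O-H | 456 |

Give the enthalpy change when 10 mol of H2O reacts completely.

ΔH = +2175 kJ

Bonds broken (reactants):
  O-H: 4 × 456 = 1824
  Σ(broken) = 1824 kJ
Bonds formed (products):
  H-H: 2 × 450 = 900
  O=O: 1 × 489 = 489
  Σ(formed) = 1389 kJ
ΔH = Σ(broken) − Σ(formed) = 1824 − 1389 = +435 kJ
For 5× the reaction as written: 5 × (+435) = +2175 kJ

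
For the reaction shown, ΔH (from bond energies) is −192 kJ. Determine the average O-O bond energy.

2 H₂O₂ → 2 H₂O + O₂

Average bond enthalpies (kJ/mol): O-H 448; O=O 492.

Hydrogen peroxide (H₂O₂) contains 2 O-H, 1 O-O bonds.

Let D be the O-O bond energy.
Σ(broken) = 4×448 + 2×D = 1792 + 2D
Σ(formed) = 4×448 + 1×492 = 2284
ΔH = Σ(broken) − Σ(formed) = (1792 + 2D) − (2284) = −492 + 2D
Setting this equal to −192 kJ gives 2D = 300, so D = 150 kJ/mol.

D(O-O) ≈ 150 kJ/mol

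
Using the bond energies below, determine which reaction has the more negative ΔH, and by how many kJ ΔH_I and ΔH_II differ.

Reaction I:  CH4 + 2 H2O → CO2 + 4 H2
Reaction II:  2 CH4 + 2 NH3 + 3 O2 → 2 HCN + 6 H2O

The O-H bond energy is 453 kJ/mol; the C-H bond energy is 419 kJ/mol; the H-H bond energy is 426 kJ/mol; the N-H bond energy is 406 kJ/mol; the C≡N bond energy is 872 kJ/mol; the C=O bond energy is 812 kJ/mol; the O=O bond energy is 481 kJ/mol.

Reaction I:
  Bonds broken (reactants):
    C-H: 4 × 419 = 1676
    O-H: 4 × 453 = 1812
    Σ(broken) = 3488 kJ
  Bonds formed (products):
    C=O: 2 × 812 = 1624
    H-H: 4 × 426 = 1704
    Σ(formed) = 3328 kJ
  ΔH_I = 3488 − 3328 = +160 kJ
Reaction II:
  Bonds broken (reactants):
    C-H: 8 × 419 = 3352
    N-H: 6 × 406 = 2436
    O=O: 3 × 481 = 1443
    Σ(broken) = 7231 kJ
  Bonds formed (products):
    C≡N: 2 × 872 = 1744
    C-H: 2 × 419 = 838
    O-H: 12 × 453 = 5436
    Σ(formed) = 8018 kJ
  ΔH_II = 7231 − 8018 = −787 kJ
ΔH_I − ΔH_II = +947 kJ, so reaction II has the more negative ΔH; |ΔH_I − ΔH_II| = 947 kJ.

Reaction II, by 947 kJ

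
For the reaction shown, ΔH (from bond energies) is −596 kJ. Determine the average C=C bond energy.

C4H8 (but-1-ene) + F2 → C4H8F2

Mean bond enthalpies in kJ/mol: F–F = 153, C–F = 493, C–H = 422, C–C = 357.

Let D be the C=C bond energy.
Σ(broken) = 2×357 + 8×422 + 1×D + 1×153 = 4243 + D
Σ(formed) = 3×357 + 2×493 + 8×422 = 5433
ΔH = Σ(broken) − Σ(formed) = (4243 + D) − (5433) = −1190 + D
Setting this equal to −596 kJ gives D = 594 kJ/mol.

D(C=C) ≈ 594 kJ/mol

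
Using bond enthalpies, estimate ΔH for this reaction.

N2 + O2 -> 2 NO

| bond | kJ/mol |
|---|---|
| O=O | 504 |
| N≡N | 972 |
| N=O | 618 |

Bonds broken (reactants):
  N≡N: 1 × 972 = 972
  O=O: 1 × 504 = 504
  Σ(broken) = 1476 kJ
Bonds formed (products):
  N=O: 2 × 618 = 1236
  Σ(formed) = 1236 kJ
ΔH = Σ(broken) − Σ(formed) = 1476 − 1236 = +240 kJ

ΔH ≈ +240 kJ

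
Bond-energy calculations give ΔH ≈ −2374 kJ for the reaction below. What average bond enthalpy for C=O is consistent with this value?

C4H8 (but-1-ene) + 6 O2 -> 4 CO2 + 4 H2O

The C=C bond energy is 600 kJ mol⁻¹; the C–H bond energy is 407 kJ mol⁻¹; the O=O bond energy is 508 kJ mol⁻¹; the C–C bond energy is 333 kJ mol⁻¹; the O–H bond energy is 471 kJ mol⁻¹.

Let D be the C=O bond energy.
Σ(broken) = 2×333 + 8×407 + 1×600 + 6×508 = 7570
Σ(formed) = 8×D + 8×471 = 3768 + 8D
ΔH = Σ(broken) − Σ(formed) = (7570) − (3768 + 8D) = +3802 − 8D
Setting this equal to −2374 kJ gives 8D = 6176, so D = 772 kJ/mol.

D(C=O) ≈ 772 kJ/mol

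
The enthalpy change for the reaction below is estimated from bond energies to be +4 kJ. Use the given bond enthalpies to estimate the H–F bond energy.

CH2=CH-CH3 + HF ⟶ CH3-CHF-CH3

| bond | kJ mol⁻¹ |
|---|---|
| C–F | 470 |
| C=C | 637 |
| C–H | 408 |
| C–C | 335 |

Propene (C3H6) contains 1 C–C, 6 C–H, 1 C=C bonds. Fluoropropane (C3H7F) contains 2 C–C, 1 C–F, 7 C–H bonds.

D(H–F) ≈ 580 kJ/mol

Let D be the H–F bond energy.
Σ(broken) = 1×335 + 6×408 + 1×637 + 1×D = 3420 + D
Σ(formed) = 2×335 + 1×470 + 7×408 = 3996
ΔH = Σ(broken) − Σ(formed) = (3420 + D) − (3996) = −576 + D
Setting this equal to +4 kJ gives D = 580 kJ/mol.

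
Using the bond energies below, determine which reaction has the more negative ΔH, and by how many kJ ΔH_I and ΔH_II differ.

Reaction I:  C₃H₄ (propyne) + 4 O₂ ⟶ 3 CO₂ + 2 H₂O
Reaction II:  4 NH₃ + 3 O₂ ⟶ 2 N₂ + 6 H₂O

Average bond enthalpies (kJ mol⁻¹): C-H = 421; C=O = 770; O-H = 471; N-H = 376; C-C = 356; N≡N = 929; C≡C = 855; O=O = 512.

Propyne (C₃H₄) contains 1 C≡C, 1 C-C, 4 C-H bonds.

Reaction I:
  Bonds broken (reactants):
    C≡C: 1 × 855 = 855
    C-C: 1 × 356 = 356
    C-H: 4 × 421 = 1684
    O=O: 4 × 512 = 2048
    Σ(broken) = 4943 kJ
  Bonds formed (products):
    C=O: 6 × 770 = 4620
    O-H: 4 × 471 = 1884
    Σ(formed) = 6504 kJ
  ΔH_I = 4943 − 6504 = −1561 kJ
Reaction II:
  Bonds broken (reactants):
    N-H: 12 × 376 = 4512
    O=O: 3 × 512 = 1536
    Σ(broken) = 6048 kJ
  Bonds formed (products):
    N≡N: 2 × 929 = 1858
    O-H: 12 × 471 = 5652
    Σ(formed) = 7510 kJ
  ΔH_II = 6048 − 7510 = −1462 kJ
ΔH_I − ΔH_II = −99 kJ, so reaction I has the more negative ΔH; |ΔH_I − ΔH_II| = 99 kJ.

Reaction I, by 99 kJ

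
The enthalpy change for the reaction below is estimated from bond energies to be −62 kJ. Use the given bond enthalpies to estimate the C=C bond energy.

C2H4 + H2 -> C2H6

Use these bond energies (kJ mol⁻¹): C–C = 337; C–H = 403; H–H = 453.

Let D be the C=C bond energy.
Σ(broken) = 4×403 + 1×D + 1×453 = 2065 + D
Σ(formed) = 1×337 + 6×403 = 2755
ΔH = Σ(broken) − Σ(formed) = (2065 + D) − (2755) = −690 + D
Setting this equal to −62 kJ gives D = 628 kJ/mol.

D(C=C) ≈ 628 kJ/mol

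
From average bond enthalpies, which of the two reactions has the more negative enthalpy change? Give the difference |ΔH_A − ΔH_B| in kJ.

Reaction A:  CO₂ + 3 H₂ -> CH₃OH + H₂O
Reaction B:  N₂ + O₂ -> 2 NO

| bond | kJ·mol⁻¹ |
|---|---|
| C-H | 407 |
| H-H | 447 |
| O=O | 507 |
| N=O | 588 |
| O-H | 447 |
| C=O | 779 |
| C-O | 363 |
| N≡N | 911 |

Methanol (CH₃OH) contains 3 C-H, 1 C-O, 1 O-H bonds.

Reaction A:
  Bonds broken (reactants):
    C=O: 2 × 779 = 1558
    H-H: 3 × 447 = 1341
    Σ(broken) = 2899 kJ
  Bonds formed (products):
    C-H: 3 × 407 = 1221
    C-O: 1 × 363 = 363
    O-H: 3 × 447 = 1341
    Σ(formed) = 2925 kJ
  ΔH_A = 2899 − 2925 = −26 kJ
Reaction B:
  Bonds broken (reactants):
    N≡N: 1 × 911 = 911
    O=O: 1 × 507 = 507
    Σ(broken) = 1418 kJ
  Bonds formed (products):
    N=O: 2 × 588 = 1176
    Σ(formed) = 1176 kJ
  ΔH_B = 1418 − 1176 = +242 kJ
ΔH_A − ΔH_B = −268 kJ, so reaction A has the more negative ΔH; |ΔH_A − ΔH_B| = 268 kJ.

Reaction A, by 268 kJ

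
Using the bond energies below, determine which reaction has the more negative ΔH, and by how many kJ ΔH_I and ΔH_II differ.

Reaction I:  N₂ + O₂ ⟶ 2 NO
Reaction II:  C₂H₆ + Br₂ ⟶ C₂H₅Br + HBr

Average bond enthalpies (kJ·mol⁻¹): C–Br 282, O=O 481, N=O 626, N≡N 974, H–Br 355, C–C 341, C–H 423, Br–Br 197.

Reaction I:
  Bonds broken (reactants):
    N≡N: 1 × 974 = 974
    O=O: 1 × 481 = 481
    Σ(broken) = 1455 kJ
  Bonds formed (products):
    N=O: 2 × 626 = 1252
    Σ(formed) = 1252 kJ
  ΔH_I = 1455 − 1252 = +203 kJ
Reaction II:
  Bonds broken (reactants):
    Br–Br: 1 × 197 = 197
    C–C: 1 × 341 = 341
    C–H: 6 × 423 = 2538
    Σ(broken) = 3076 kJ
  Bonds formed (products):
    C–Br: 1 × 282 = 282
    C–C: 1 × 341 = 341
    C–H: 5 × 423 = 2115
    H–Br: 1 × 355 = 355
    Σ(formed) = 3093 kJ
  ΔH_II = 3076 − 3093 = −17 kJ
ΔH_I − ΔH_II = +220 kJ, so reaction II has the more negative ΔH; |ΔH_I − ΔH_II| = 220 kJ.

Reaction II, by 220 kJ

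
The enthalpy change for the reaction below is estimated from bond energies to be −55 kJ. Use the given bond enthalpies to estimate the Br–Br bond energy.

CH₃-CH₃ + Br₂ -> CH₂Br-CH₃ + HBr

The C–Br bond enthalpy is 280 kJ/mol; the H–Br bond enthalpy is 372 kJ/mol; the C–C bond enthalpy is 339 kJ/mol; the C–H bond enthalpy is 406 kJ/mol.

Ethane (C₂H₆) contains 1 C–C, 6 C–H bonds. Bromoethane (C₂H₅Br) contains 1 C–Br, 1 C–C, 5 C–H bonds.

D(Br–Br) ≈ 191 kJ/mol

Let D be the Br–Br bond energy.
Σ(broken) = 1×D + 1×339 + 6×406 = 2775 + D
Σ(formed) = 1×280 + 1×339 + 5×406 + 1×372 = 3021
ΔH = Σ(broken) − Σ(formed) = (2775 + D) − (3021) = −246 + D
Setting this equal to −55 kJ gives D = 191 kJ/mol.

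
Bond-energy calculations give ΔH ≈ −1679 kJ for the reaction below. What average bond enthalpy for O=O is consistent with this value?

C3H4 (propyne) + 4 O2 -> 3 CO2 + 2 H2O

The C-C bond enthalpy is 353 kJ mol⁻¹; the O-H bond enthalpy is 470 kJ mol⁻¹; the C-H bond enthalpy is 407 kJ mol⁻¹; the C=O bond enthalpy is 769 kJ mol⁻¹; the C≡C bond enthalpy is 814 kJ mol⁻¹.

D(O=O) ≈ 505 kJ/mol

Let D be the O=O bond energy.
Σ(broken) = 1×814 + 1×353 + 4×407 + 4×D = 2795 + 4D
Σ(formed) = 6×769 + 4×470 = 6494
ΔH = Σ(broken) − Σ(formed) = (2795 + 4D) − (6494) = −3699 + 4D
Setting this equal to −1679 kJ gives 4D = 2020, so D = 505 kJ/mol.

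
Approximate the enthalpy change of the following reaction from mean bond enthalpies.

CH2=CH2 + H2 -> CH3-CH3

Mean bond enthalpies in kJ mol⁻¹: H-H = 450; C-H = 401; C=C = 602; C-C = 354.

Bonds broken (reactants):
  C-H: 4 × 401 = 1604
  C=C: 1 × 602 = 602
  H-H: 1 × 450 = 450
  Σ(broken) = 2656 kJ
Bonds formed (products):
  C-C: 1 × 354 = 354
  C-H: 6 × 401 = 2406
  Σ(formed) = 2760 kJ
ΔH = Σ(broken) − Σ(formed) = 2656 − 2760 = −104 kJ

ΔH ≈ −104 kJ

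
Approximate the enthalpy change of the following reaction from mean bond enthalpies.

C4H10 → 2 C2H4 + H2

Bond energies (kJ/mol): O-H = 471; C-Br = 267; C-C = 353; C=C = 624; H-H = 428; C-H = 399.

ΔH ≈ +181 kJ

Bonds broken (reactants):
  C-C: 3 × 353 = 1059
  C-H: 10 × 399 = 3990
  Σ(broken) = 5049 kJ
Bonds formed (products):
  C-H: 8 × 399 = 3192
  C=C: 2 × 624 = 1248
  H-H: 1 × 428 = 428
  Σ(formed) = 4868 kJ
ΔH = Σ(broken) − Σ(formed) = 5049 − 4868 = +181 kJ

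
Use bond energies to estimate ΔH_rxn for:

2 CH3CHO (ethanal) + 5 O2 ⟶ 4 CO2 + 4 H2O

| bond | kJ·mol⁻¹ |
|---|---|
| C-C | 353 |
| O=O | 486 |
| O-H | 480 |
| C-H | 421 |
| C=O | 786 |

Bonds broken (reactants):
  C-C: 2 × 353 = 706
  C-H: 8 × 421 = 3368
  C=O: 2 × 786 = 1572
  O=O: 5 × 486 = 2430
  Σ(broken) = 8076 kJ
Bonds formed (products):
  C=O: 8 × 786 = 6288
  O-H: 8 × 480 = 3840
  Σ(formed) = 10128 kJ
ΔH = Σ(broken) − Σ(formed) = 8076 − 10128 = −2052 kJ

ΔH ≈ −2052 kJ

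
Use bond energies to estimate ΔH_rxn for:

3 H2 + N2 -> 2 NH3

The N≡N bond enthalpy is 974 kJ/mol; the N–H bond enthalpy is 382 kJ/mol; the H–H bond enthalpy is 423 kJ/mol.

Bonds broken (reactants):
  H–H: 3 × 423 = 1269
  N≡N: 1 × 974 = 974
  Σ(broken) = 2243 kJ
Bonds formed (products):
  N–H: 6 × 382 = 2292
  Σ(formed) = 2292 kJ
ΔH = Σ(broken) − Σ(formed) = 2243 − 2292 = −49 kJ

ΔH ≈ −49 kJ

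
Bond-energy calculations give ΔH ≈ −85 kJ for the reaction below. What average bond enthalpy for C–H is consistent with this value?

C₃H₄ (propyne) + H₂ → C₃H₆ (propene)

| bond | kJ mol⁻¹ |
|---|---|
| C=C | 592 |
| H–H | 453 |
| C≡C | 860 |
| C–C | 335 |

D(C–H) ≈ 403 kJ/mol

Let D be the C–H bond energy.
Σ(broken) = 1×860 + 1×335 + 4×D + 1×453 = 1648 + 4D
Σ(formed) = 1×335 + 6×D + 1×592 = 927 + 6D
ΔH = Σ(broken) − Σ(formed) = (1648 + 4D) − (927 + 6D) = +721 − 2D
Setting this equal to −85 kJ gives 2D = 806, so D = 403 kJ/mol.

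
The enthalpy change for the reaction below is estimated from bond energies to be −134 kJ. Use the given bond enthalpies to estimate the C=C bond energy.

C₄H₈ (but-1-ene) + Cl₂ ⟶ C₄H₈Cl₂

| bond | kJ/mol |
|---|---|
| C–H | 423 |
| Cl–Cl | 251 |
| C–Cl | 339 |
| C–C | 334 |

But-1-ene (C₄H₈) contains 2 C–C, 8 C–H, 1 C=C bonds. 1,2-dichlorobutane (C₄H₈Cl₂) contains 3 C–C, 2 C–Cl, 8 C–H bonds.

Let D be the C=C bond energy.
Σ(broken) = 2×334 + 8×423 + 1×D + 1×251 = 4303 + D
Σ(formed) = 3×334 + 2×339 + 8×423 = 5064
ΔH = Σ(broken) − Σ(formed) = (4303 + D) − (5064) = −761 + D
Setting this equal to −134 kJ gives D = 627 kJ/mol.

D(C=C) ≈ 627 kJ/mol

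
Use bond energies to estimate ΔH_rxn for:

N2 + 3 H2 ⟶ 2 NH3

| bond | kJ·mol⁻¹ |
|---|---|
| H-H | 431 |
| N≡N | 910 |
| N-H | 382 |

Bonds broken (reactants):
  H-H: 3 × 431 = 1293
  N≡N: 1 × 910 = 910
  Σ(broken) = 2203 kJ
Bonds formed (products):
  N-H: 6 × 382 = 2292
  Σ(formed) = 2292 kJ
ΔH = Σ(broken) − Σ(formed) = 2203 − 2292 = −89 kJ

ΔH ≈ −89 kJ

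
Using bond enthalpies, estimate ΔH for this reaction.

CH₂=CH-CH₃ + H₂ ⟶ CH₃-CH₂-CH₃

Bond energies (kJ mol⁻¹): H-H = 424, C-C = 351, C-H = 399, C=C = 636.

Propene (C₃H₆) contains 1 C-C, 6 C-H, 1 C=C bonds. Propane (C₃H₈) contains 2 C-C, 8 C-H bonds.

Bonds broken (reactants):
  C-C: 1 × 351 = 351
  C-H: 6 × 399 = 2394
  C=C: 1 × 636 = 636
  H-H: 1 × 424 = 424
  Σ(broken) = 3805 kJ
Bonds formed (products):
  C-C: 2 × 351 = 702
  C-H: 8 × 399 = 3192
  Σ(formed) = 3894 kJ
ΔH = Σ(broken) − Σ(formed) = 3805 − 3894 = −89 kJ

ΔH ≈ −89 kJ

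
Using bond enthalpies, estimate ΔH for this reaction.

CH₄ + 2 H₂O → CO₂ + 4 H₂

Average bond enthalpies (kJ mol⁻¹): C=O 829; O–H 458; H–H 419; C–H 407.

Bonds broken (reactants):
  C–H: 4 × 407 = 1628
  O–H: 4 × 458 = 1832
  Σ(broken) = 3460 kJ
Bonds formed (products):
  C=O: 2 × 829 = 1658
  H–H: 4 × 419 = 1676
  Σ(formed) = 3334 kJ
ΔH = Σ(broken) − Σ(formed) = 3460 − 3334 = +126 kJ

ΔH ≈ +126 kJ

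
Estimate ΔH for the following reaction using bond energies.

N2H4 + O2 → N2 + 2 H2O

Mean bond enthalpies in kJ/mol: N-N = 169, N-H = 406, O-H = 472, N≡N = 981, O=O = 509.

Bonds broken (reactants):
  N-H: 4 × 406 = 1624
  N-N: 1 × 169 = 169
  O=O: 1 × 509 = 509
  Σ(broken) = 2302 kJ
Bonds formed (products):
  N≡N: 1 × 981 = 981
  O-H: 4 × 472 = 1888
  Σ(formed) = 2869 kJ
ΔH = Σ(broken) − Σ(formed) = 2302 − 2869 = −567 kJ

ΔH ≈ −567 kJ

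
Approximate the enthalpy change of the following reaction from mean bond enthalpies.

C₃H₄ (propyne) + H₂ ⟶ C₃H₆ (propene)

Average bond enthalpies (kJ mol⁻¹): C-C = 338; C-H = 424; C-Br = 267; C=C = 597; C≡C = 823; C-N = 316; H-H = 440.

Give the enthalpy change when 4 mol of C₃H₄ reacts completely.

Bonds broken (reactants):
  C≡C: 1 × 823 = 823
  C-C: 1 × 338 = 338
  C-H: 4 × 424 = 1696
  H-H: 1 × 440 = 440
  Σ(broken) = 3297 kJ
Bonds formed (products):
  C-C: 1 × 338 = 338
  C-H: 6 × 424 = 2544
  C=C: 1 × 597 = 597
  Σ(formed) = 3479 kJ
ΔH = Σ(broken) − Σ(formed) = 3297 − 3479 = −182 kJ
For 4× the reaction as written: 4 × (−182) = −728 kJ

ΔH = −728 kJ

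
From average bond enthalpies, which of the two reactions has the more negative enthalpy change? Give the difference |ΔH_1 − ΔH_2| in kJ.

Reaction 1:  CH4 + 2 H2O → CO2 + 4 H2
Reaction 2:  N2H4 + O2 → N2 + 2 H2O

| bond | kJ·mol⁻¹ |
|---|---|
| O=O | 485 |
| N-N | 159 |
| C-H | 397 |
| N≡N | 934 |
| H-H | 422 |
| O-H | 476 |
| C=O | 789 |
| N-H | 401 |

Reaction 1:
  Bonds broken (reactants):
    C-H: 4 × 397 = 1588
    O-H: 4 × 476 = 1904
    Σ(broken) = 3492 kJ
  Bonds formed (products):
    C=O: 2 × 789 = 1578
    H-H: 4 × 422 = 1688
    Σ(formed) = 3266 kJ
  ΔH_1 = 3492 − 3266 = +226 kJ
Reaction 2:
  Bonds broken (reactants):
    N-H: 4 × 401 = 1604
    N-N: 1 × 159 = 159
    O=O: 1 × 485 = 485
    Σ(broken) = 2248 kJ
  Bonds formed (products):
    N≡N: 1 × 934 = 934
    O-H: 4 × 476 = 1904
    Σ(formed) = 2838 kJ
  ΔH_2 = 2248 − 2838 = −590 kJ
ΔH_1 − ΔH_2 = +816 kJ, so reaction 2 has the more negative ΔH; |ΔH_1 − ΔH_2| = 816 kJ.

Reaction 2, by 816 kJ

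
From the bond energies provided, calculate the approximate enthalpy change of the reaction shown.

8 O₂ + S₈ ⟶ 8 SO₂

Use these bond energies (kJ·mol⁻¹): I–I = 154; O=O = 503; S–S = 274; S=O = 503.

Bonds broken (reactants):
  O=O: 8 × 503 = 4024
  S–S: 8 × 274 = 2192
  Σ(broken) = 6216 kJ
Bonds formed (products):
  S=O: 16 × 503 = 8048
  Σ(formed) = 8048 kJ
ΔH = Σ(broken) − Σ(formed) = 6216 − 8048 = −1832 kJ

ΔH ≈ −1832 kJ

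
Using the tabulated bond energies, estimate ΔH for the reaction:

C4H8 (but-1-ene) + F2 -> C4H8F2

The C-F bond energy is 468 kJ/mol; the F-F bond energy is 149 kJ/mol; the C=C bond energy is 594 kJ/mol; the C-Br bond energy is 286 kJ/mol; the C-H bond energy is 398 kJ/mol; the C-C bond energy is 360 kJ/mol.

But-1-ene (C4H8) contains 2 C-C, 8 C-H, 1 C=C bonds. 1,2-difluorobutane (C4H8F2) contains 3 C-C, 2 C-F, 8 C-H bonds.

ΔH ≈ −553 kJ

Bonds broken (reactants):
  C-C: 2 × 360 = 720
  C-H: 8 × 398 = 3184
  C=C: 1 × 594 = 594
  F-F: 1 × 149 = 149
  Σ(broken) = 4647 kJ
Bonds formed (products):
  C-C: 3 × 360 = 1080
  C-F: 2 × 468 = 936
  C-H: 8 × 398 = 3184
  Σ(formed) = 5200 kJ
ΔH = Σ(broken) − Σ(formed) = 4647 − 5200 = −553 kJ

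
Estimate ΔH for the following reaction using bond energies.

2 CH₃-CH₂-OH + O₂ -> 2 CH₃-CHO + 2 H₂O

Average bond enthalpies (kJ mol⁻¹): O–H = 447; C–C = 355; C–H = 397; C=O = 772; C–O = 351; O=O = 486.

Bonds broken (reactants):
  C–C: 2 × 355 = 710
  C–H: 10 × 397 = 3970
  C–O: 2 × 351 = 702
  O–H: 2 × 447 = 894
  O=O: 1 × 486 = 486
  Σ(broken) = 6762 kJ
Bonds formed (products):
  C–C: 2 × 355 = 710
  C–H: 8 × 397 = 3176
  C=O: 2 × 772 = 1544
  O–H: 4 × 447 = 1788
  Σ(formed) = 7218 kJ
ΔH = Σ(broken) − Σ(formed) = 6762 − 7218 = −456 kJ

ΔH ≈ −456 kJ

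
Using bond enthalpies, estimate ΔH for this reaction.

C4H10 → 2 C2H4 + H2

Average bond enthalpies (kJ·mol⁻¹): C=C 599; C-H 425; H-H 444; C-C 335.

Bonds broken (reactants):
  C-C: 3 × 335 = 1005
  C-H: 10 × 425 = 4250
  Σ(broken) = 5255 kJ
Bonds formed (products):
  C-H: 8 × 425 = 3400
  C=C: 2 × 599 = 1198
  H-H: 1 × 444 = 444
  Σ(formed) = 5042 kJ
ΔH = Σ(broken) − Σ(formed) = 5255 − 5042 = +213 kJ

ΔH ≈ +213 kJ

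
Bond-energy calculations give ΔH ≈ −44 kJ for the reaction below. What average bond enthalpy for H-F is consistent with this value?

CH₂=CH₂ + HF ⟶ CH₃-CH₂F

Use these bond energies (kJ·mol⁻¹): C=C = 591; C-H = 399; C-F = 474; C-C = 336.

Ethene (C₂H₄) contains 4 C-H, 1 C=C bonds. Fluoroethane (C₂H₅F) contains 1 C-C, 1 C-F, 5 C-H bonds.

D(H-F) ≈ 574 kJ/mol

Let D be the H-F bond energy.
Σ(broken) = 4×399 + 1×591 + 1×D = 2187 + D
Σ(formed) = 1×336 + 1×474 + 5×399 = 2805
ΔH = Σ(broken) − Σ(formed) = (2187 + D) − (2805) = −618 + D
Setting this equal to −44 kJ gives D = 574 kJ/mol.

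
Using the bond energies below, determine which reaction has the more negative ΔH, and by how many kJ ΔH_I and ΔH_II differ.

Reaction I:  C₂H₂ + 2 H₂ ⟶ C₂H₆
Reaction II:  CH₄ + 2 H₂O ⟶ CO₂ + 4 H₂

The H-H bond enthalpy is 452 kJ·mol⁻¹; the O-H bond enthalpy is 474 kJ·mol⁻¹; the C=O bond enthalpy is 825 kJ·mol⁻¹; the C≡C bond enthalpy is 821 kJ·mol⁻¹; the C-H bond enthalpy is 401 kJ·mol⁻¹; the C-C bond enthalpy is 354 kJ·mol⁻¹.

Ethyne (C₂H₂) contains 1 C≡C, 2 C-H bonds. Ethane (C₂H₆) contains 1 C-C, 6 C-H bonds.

Reaction I, by 275 kJ

Reaction I:
  Bonds broken (reactants):
    C≡C: 1 × 821 = 821
    C-H: 2 × 401 = 802
    H-H: 2 × 452 = 904
    Σ(broken) = 2527 kJ
  Bonds formed (products):
    C-C: 1 × 354 = 354
    C-H: 6 × 401 = 2406
    Σ(formed) = 2760 kJ
  ΔH_I = 2527 − 2760 = −233 kJ
Reaction II:
  Bonds broken (reactants):
    C-H: 4 × 401 = 1604
    O-H: 4 × 474 = 1896
    Σ(broken) = 3500 kJ
  Bonds formed (products):
    C=O: 2 × 825 = 1650
    H-H: 4 × 452 = 1808
    Σ(formed) = 3458 kJ
  ΔH_II = 3500 − 3458 = +42 kJ
ΔH_I − ΔH_II = −275 kJ, so reaction I has the more negative ΔH; |ΔH_I − ΔH_II| = 275 kJ.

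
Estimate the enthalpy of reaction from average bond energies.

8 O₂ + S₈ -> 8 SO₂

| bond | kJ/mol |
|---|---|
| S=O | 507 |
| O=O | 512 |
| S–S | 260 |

Bonds broken (reactants):
  O=O: 8 × 512 = 4096
  S–S: 8 × 260 = 2080
  Σ(broken) = 6176 kJ
Bonds formed (products):
  S=O: 16 × 507 = 8112
  Σ(formed) = 8112 kJ
ΔH = Σ(broken) − Σ(formed) = 6176 − 8112 = −1936 kJ

ΔH ≈ −1936 kJ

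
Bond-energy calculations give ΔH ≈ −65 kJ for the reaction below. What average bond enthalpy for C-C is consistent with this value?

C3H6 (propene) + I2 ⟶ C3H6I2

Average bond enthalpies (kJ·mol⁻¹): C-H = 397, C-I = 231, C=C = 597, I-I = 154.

Let D be the C-C bond energy.
Σ(broken) = 1×D + 6×397 + 1×597 + 1×154 = 3133 + D
Σ(formed) = 2×D + 6×397 + 2×231 = 2844 + 2D
ΔH = Σ(broken) − Σ(formed) = (3133 + D) − (2844 + 2D) = +289 − D
Setting this equal to −65 kJ gives D = 354 kJ/mol.

D(C-C) ≈ 354 kJ/mol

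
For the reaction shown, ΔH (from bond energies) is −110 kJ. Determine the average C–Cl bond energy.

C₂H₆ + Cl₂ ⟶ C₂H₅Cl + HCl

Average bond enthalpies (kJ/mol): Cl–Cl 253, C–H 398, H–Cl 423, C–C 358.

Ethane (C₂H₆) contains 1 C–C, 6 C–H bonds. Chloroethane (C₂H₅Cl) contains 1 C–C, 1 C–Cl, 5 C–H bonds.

Let D be the C–Cl bond energy.
Σ(broken) = 1×358 + 6×398 + 1×253 = 2999
Σ(formed) = 1×358 + 1×D + 5×398 + 1×423 = 2771 + D
ΔH = Σ(broken) − Σ(formed) = (2999) − (2771 + D) = +228 − D
Setting this equal to −110 kJ gives D = 338 kJ/mol.

D(C–Cl) ≈ 338 kJ/mol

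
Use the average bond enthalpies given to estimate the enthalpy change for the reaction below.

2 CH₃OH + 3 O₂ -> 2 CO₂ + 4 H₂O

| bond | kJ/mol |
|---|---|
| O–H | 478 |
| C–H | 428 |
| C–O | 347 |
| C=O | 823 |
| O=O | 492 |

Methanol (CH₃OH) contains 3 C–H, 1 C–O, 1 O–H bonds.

ΔH ≈ −1422 kJ

Bonds broken (reactants):
  C–H: 6 × 428 = 2568
  C–O: 2 × 347 = 694
  O–H: 2 × 478 = 956
  O=O: 3 × 492 = 1476
  Σ(broken) = 5694 kJ
Bonds formed (products):
  C=O: 4 × 823 = 3292
  O–H: 8 × 478 = 3824
  Σ(formed) = 7116 kJ
ΔH = Σ(broken) − Σ(formed) = 5694 − 7116 = −1422 kJ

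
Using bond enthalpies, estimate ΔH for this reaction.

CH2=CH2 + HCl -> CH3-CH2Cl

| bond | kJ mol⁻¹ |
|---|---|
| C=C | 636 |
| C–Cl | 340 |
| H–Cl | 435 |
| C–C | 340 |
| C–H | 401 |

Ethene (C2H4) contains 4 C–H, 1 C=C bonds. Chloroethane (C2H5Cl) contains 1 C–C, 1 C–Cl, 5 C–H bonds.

ΔH ≈ −10 kJ

Bonds broken (reactants):
  C–H: 4 × 401 = 1604
  C=C: 1 × 636 = 636
  H–Cl: 1 × 435 = 435
  Σ(broken) = 2675 kJ
Bonds formed (products):
  C–C: 1 × 340 = 340
  C–Cl: 1 × 340 = 340
  C–H: 5 × 401 = 2005
  Σ(formed) = 2685 kJ
ΔH = Σ(broken) − Σ(formed) = 2675 − 2685 = −10 kJ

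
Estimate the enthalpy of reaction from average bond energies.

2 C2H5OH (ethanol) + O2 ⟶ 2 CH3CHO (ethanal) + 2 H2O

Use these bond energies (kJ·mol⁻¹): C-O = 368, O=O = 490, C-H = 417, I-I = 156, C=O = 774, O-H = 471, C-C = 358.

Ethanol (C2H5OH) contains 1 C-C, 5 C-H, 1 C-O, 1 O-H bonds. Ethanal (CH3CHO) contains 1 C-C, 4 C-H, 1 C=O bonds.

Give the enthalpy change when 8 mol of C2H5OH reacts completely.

ΔH = −1720 kJ

Bonds broken (reactants):
  C-C: 2 × 358 = 716
  C-H: 10 × 417 = 4170
  C-O: 2 × 368 = 736
  O-H: 2 × 471 = 942
  O=O: 1 × 490 = 490
  Σ(broken) = 7054 kJ
Bonds formed (products):
  C-C: 2 × 358 = 716
  C-H: 8 × 417 = 3336
  C=O: 2 × 774 = 1548
  O-H: 4 × 471 = 1884
  Σ(formed) = 7484 kJ
ΔH = Σ(broken) − Σ(formed) = 7054 − 7484 = −430 kJ
For 4× the reaction as written: 4 × (−430) = −1720 kJ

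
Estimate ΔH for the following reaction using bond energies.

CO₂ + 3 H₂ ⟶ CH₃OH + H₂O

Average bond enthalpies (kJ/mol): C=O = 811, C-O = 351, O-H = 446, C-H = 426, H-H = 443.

ΔH ≈ −16 kJ

Bonds broken (reactants):
  C=O: 2 × 811 = 1622
  H-H: 3 × 443 = 1329
  Σ(broken) = 2951 kJ
Bonds formed (products):
  C-H: 3 × 426 = 1278
  C-O: 1 × 351 = 351
  O-H: 3 × 446 = 1338
  Σ(formed) = 2967 kJ
ΔH = Σ(broken) − Σ(formed) = 2951 − 2967 = −16 kJ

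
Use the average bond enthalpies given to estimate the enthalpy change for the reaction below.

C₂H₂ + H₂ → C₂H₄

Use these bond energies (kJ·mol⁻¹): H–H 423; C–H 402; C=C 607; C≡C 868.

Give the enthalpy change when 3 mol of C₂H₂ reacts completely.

Bonds broken (reactants):
  C≡C: 1 × 868 = 868
  C–H: 2 × 402 = 804
  H–H: 1 × 423 = 423
  Σ(broken) = 2095 kJ
Bonds formed (products):
  C–H: 4 × 402 = 1608
  C=C: 1 × 607 = 607
  Σ(formed) = 2215 kJ
ΔH = Σ(broken) − Σ(formed) = 2095 − 2215 = −120 kJ
For 3× the reaction as written: 3 × (−120) = −360 kJ

ΔH = −360 kJ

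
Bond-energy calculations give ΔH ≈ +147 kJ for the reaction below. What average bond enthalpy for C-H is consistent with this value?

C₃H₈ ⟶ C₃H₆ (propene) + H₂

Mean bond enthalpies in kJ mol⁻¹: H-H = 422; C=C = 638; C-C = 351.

Let D be the C-H bond energy.
Σ(broken) = 2×351 + 8×D = 702 + 8D
Σ(formed) = 1×351 + 6×D + 1×638 + 1×422 = 1411 + 6D
ΔH = Σ(broken) − Σ(formed) = (702 + 8D) − (1411 + 6D) = −709 + 2D
Setting this equal to +147 kJ gives 2D = 856, so D = 428 kJ/mol.

D(C-H) ≈ 428 kJ/mol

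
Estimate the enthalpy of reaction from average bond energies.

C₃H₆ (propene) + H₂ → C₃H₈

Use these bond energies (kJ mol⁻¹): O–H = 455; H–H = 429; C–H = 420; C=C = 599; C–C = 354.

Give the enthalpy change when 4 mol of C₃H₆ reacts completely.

ΔH = −664 kJ

Bonds broken (reactants):
  C–C: 1 × 354 = 354
  C–H: 6 × 420 = 2520
  C=C: 1 × 599 = 599
  H–H: 1 × 429 = 429
  Σ(broken) = 3902 kJ
Bonds formed (products):
  C–C: 2 × 354 = 708
  C–H: 8 × 420 = 3360
  Σ(formed) = 4068 kJ
ΔH = Σ(broken) − Σ(formed) = 3902 − 4068 = −166 kJ
For 4× the reaction as written: 4 × (−166) = −664 kJ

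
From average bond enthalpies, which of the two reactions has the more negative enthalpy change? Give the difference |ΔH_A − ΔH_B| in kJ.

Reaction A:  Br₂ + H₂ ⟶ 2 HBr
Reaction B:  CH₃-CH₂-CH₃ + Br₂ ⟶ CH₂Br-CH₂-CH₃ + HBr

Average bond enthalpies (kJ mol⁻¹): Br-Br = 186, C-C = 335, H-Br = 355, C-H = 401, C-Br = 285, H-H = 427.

Reaction A, by 44 kJ

Reaction A:
  Bonds broken (reactants):
    Br-Br: 1 × 186 = 186
    H-H: 1 × 427 = 427
    Σ(broken) = 613 kJ
  Bonds formed (products):
    H-Br: 2 × 355 = 710
    Σ(formed) = 710 kJ
  ΔH_A = 613 − 710 = −97 kJ
Reaction B:
  Bonds broken (reactants):
    Br-Br: 1 × 186 = 186
    C-C: 2 × 335 = 670
    C-H: 8 × 401 = 3208
    Σ(broken) = 4064 kJ
  Bonds formed (products):
    C-Br: 1 × 285 = 285
    C-C: 2 × 335 = 670
    C-H: 7 × 401 = 2807
    H-Br: 1 × 355 = 355
    Σ(formed) = 4117 kJ
  ΔH_B = 4064 − 4117 = −53 kJ
ΔH_A − ΔH_B = −44 kJ, so reaction A has the more negative ΔH; |ΔH_A − ΔH_B| = 44 kJ.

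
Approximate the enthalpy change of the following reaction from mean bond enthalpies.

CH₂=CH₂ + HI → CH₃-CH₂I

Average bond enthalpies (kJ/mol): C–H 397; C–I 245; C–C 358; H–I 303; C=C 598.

ΔH ≈ −99 kJ

Bonds broken (reactants):
  C–H: 4 × 397 = 1588
  C=C: 1 × 598 = 598
  H–I: 1 × 303 = 303
  Σ(broken) = 2489 kJ
Bonds formed (products):
  C–C: 1 × 358 = 358
  C–H: 5 × 397 = 1985
  C–I: 1 × 245 = 245
  Σ(formed) = 2588 kJ
ΔH = Σ(broken) − Σ(formed) = 2489 − 2588 = −99 kJ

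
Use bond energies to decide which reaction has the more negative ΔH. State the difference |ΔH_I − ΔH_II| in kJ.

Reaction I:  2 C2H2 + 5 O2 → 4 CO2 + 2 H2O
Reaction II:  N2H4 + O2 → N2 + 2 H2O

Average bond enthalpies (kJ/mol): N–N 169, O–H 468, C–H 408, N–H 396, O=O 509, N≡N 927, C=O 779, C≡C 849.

Reaction I:
  Bonds broken (reactants):
    C≡C: 2 × 849 = 1698
    C–H: 4 × 408 = 1632
    O=O: 5 × 509 = 2545
    Σ(broken) = 5875 kJ
  Bonds formed (products):
    C=O: 8 × 779 = 6232
    O–H: 4 × 468 = 1872
    Σ(formed) = 8104 kJ
  ΔH_I = 5875 − 8104 = −2229 kJ
Reaction II:
  Bonds broken (reactants):
    N–H: 4 × 396 = 1584
    N–N: 1 × 169 = 169
    O=O: 1 × 509 = 509
    Σ(broken) = 2262 kJ
  Bonds formed (products):
    N≡N: 1 × 927 = 927
    O–H: 4 × 468 = 1872
    Σ(formed) = 2799 kJ
  ΔH_II = 2262 − 2799 = −537 kJ
ΔH_I − ΔH_II = −1692 kJ, so reaction I has the more negative ΔH; |ΔH_I − ΔH_II| = 1692 kJ.

Reaction I, by 1692 kJ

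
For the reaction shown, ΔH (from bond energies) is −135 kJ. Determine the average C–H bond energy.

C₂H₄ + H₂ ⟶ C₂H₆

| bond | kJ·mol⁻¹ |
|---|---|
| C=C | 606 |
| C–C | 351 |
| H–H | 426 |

D(C–H) ≈ 408 kJ/mol

Let D be the C–H bond energy.
Σ(broken) = 4×D + 1×606 + 1×426 = 1032 + 4D
Σ(formed) = 1×351 + 6×D = 351 + 6D
ΔH = Σ(broken) − Σ(formed) = (1032 + 4D) − (351 + 6D) = +681 − 2D
Setting this equal to −135 kJ gives 2D = 816, so D = 408 kJ/mol.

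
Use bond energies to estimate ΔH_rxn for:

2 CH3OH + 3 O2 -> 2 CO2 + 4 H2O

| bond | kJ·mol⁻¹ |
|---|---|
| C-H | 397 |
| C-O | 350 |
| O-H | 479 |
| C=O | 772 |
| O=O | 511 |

ΔH ≈ −1347 kJ

Bonds broken (reactants):
  C-H: 6 × 397 = 2382
  C-O: 2 × 350 = 700
  O-H: 2 × 479 = 958
  O=O: 3 × 511 = 1533
  Σ(broken) = 5573 kJ
Bonds formed (products):
  C=O: 4 × 772 = 3088
  O-H: 8 × 479 = 3832
  Σ(formed) = 6920 kJ
ΔH = Σ(broken) − Σ(formed) = 5573 − 6920 = −1347 kJ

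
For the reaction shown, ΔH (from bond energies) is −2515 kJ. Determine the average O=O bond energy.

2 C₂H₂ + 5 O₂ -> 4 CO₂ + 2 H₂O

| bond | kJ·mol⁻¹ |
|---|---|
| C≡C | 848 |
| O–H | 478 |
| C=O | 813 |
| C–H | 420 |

D(O=O) ≈ 505 kJ/mol

Let D be the O=O bond energy.
Σ(broken) = 2×848 + 4×420 + 5×D = 3376 + 5D
Σ(formed) = 8×813 + 4×478 = 8416
ΔH = Σ(broken) − Σ(formed) = (3376 + 5D) − (8416) = −5040 + 5D
Setting this equal to −2515 kJ gives 5D = 2525, so D = 505 kJ/mol.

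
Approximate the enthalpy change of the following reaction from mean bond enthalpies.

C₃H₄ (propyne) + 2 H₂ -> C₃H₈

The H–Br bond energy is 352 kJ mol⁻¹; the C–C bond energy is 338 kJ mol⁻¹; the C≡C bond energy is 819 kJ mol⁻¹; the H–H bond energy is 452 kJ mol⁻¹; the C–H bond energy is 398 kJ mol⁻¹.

ΔH ≈ −207 kJ

Bonds broken (reactants):
  C≡C: 1 × 819 = 819
  C–C: 1 × 338 = 338
  C–H: 4 × 398 = 1592
  H–H: 2 × 452 = 904
  Σ(broken) = 3653 kJ
Bonds formed (products):
  C–C: 2 × 338 = 676
  C–H: 8 × 398 = 3184
  Σ(formed) = 3860 kJ
ΔH = Σ(broken) − Σ(formed) = 3653 − 3860 = −207 kJ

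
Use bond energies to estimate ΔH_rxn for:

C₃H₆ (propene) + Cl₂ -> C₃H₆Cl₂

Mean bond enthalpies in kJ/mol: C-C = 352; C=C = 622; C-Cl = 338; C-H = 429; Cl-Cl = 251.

ΔH ≈ −155 kJ

Bonds broken (reactants):
  C-C: 1 × 352 = 352
  C-H: 6 × 429 = 2574
  C=C: 1 × 622 = 622
  Cl-Cl: 1 × 251 = 251
  Σ(broken) = 3799 kJ
Bonds formed (products):
  C-C: 2 × 352 = 704
  C-Cl: 2 × 338 = 676
  C-H: 6 × 429 = 2574
  Σ(formed) = 3954 kJ
ΔH = Σ(broken) − Σ(formed) = 3799 − 3954 = −155 kJ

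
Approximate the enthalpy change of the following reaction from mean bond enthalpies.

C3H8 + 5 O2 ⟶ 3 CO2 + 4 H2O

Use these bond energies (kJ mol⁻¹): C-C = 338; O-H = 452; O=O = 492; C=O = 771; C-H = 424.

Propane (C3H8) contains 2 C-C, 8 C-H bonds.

Bonds broken (reactants):
  C-C: 2 × 338 = 676
  C-H: 8 × 424 = 3392
  O=O: 5 × 492 = 2460
  Σ(broken) = 6528 kJ
Bonds formed (products):
  C=O: 6 × 771 = 4626
  O-H: 8 × 452 = 3616
  Σ(formed) = 8242 kJ
ΔH = Σ(broken) − Σ(formed) = 6528 − 8242 = −1714 kJ

ΔH ≈ −1714 kJ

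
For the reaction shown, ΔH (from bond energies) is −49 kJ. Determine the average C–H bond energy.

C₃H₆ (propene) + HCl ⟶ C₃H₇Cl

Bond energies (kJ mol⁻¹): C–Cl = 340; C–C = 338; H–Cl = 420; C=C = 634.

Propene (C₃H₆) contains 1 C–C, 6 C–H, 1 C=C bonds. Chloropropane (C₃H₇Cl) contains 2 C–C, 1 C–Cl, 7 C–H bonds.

D(C–H) ≈ 425 kJ/mol

Let D be the C–H bond energy.
Σ(broken) = 1×338 + 6×D + 1×634 + 1×420 = 1392 + 6D
Σ(formed) = 2×338 + 1×340 + 7×D = 1016 + 7D
ΔH = Σ(broken) − Σ(formed) = (1392 + 6D) − (1016 + 7D) = +376 − D
Setting this equal to −49 kJ gives D = 425 kJ/mol.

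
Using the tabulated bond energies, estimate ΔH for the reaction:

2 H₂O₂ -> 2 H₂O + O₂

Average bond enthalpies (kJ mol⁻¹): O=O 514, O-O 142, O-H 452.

ΔH ≈ −230 kJ

Bonds broken (reactants):
  O-H: 4 × 452 = 1808
  O-O: 2 × 142 = 284
  Σ(broken) = 2092 kJ
Bonds formed (products):
  O-H: 4 × 452 = 1808
  O=O: 1 × 514 = 514
  Σ(formed) = 2322 kJ
ΔH = Σ(broken) − Σ(formed) = 2092 − 2322 = −230 kJ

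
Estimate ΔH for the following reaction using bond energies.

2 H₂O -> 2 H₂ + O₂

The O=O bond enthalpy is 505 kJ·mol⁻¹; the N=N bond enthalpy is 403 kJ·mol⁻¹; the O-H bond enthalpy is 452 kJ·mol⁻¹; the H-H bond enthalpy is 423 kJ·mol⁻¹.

Bonds broken (reactants):
  O-H: 4 × 452 = 1808
  Σ(broken) = 1808 kJ
Bonds formed (products):
  H-H: 2 × 423 = 846
  O=O: 1 × 505 = 505
  Σ(formed) = 1351 kJ
ΔH = Σ(broken) − Σ(formed) = 1808 − 1351 = +457 kJ

ΔH ≈ +457 kJ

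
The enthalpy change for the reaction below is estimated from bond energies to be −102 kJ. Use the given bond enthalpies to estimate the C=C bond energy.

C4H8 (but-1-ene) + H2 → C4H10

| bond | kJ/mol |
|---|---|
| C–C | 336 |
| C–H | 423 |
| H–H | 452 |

Let D be the C=C bond energy.
Σ(broken) = 2×336 + 8×423 + 1×D + 1×452 = 4508 + D
Σ(formed) = 3×336 + 10×423 = 5238
ΔH = Σ(broken) − Σ(formed) = (4508 + D) − (5238) = −730 + D
Setting this equal to −102 kJ gives D = 628 kJ/mol.

D(C=C) ≈ 628 kJ/mol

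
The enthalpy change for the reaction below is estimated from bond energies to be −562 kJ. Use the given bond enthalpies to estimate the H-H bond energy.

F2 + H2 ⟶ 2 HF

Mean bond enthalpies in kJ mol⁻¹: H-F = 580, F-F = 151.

Let D be the H-H bond energy.
Σ(broken) = 1×151 + 1×D = 151 + D
Σ(formed) = 2×580 = 1160
ΔH = Σ(broken) − Σ(formed) = (151 + D) − (1160) = −1009 + D
Setting this equal to −562 kJ gives D = 447 kJ/mol.

D(H-H) ≈ 447 kJ/mol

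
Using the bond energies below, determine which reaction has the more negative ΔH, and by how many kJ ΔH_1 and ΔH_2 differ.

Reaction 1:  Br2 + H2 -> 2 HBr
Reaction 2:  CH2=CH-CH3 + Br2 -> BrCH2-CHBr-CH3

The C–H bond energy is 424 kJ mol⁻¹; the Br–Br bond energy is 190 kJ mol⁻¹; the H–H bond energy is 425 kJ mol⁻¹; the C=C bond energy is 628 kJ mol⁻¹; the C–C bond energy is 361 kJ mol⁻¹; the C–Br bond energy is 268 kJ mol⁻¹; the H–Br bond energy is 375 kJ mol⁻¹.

Reaction 1:
  Bonds broken (reactants):
    Br–Br: 1 × 190 = 190
    H–H: 1 × 425 = 425
    Σ(broken) = 615 kJ
  Bonds formed (products):
    H–Br: 2 × 375 = 750
    Σ(formed) = 750 kJ
  ΔH_1 = 615 − 750 = −135 kJ
Reaction 2:
  Bonds broken (reactants):
    Br–Br: 1 × 190 = 190
    C–C: 1 × 361 = 361
    C–H: 6 × 424 = 2544
    C=C: 1 × 628 = 628
    Σ(broken) = 3723 kJ
  Bonds formed (products):
    C–Br: 2 × 268 = 536
    C–C: 2 × 361 = 722
    C–H: 6 × 424 = 2544
    Σ(formed) = 3802 kJ
  ΔH_2 = 3723 − 3802 = −79 kJ
ΔH_1 − ΔH_2 = −56 kJ, so reaction 1 has the more negative ΔH; |ΔH_1 − ΔH_2| = 56 kJ.

Reaction 1, by 56 kJ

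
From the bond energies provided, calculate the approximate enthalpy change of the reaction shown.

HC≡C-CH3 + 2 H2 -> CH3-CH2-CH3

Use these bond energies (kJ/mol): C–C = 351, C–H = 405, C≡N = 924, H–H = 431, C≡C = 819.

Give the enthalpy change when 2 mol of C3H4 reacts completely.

ΔH = −580 kJ

Bonds broken (reactants):
  C≡C: 1 × 819 = 819
  C–C: 1 × 351 = 351
  C–H: 4 × 405 = 1620
  H–H: 2 × 431 = 862
  Σ(broken) = 3652 kJ
Bonds formed (products):
  C–C: 2 × 351 = 702
  C–H: 8 × 405 = 3240
  Σ(formed) = 3942 kJ
ΔH = Σ(broken) − Σ(formed) = 3652 − 3942 = −290 kJ
For 2× the reaction as written: 2 × (−290) = −580 kJ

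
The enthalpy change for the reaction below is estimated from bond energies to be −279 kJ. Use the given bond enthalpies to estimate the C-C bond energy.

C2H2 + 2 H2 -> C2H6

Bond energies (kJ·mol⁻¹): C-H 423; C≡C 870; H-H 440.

Let D be the C-C bond energy.
Σ(broken) = 1×870 + 2×423 + 2×440 = 2596
Σ(formed) = 1×D + 6×423 = 2538 + D
ΔH = Σ(broken) − Σ(formed) = (2596) − (2538 + D) = +58 − D
Setting this equal to −279 kJ gives D = 337 kJ/mol.

D(C-C) ≈ 337 kJ/mol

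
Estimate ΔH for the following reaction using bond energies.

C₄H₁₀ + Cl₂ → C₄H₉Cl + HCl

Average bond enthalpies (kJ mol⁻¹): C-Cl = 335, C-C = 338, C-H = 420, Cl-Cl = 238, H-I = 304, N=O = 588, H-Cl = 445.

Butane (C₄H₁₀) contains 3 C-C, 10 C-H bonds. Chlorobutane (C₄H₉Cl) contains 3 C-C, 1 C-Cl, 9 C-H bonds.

ΔH ≈ −122 kJ

Bonds broken (reactants):
  C-C: 3 × 338 = 1014
  C-H: 10 × 420 = 4200
  Cl-Cl: 1 × 238 = 238
  Σ(broken) = 5452 kJ
Bonds formed (products):
  C-C: 3 × 338 = 1014
  C-Cl: 1 × 335 = 335
  C-H: 9 × 420 = 3780
  H-Cl: 1 × 445 = 445
  Σ(formed) = 5574 kJ
ΔH = Σ(broken) − Σ(formed) = 5452 − 5574 = −122 kJ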